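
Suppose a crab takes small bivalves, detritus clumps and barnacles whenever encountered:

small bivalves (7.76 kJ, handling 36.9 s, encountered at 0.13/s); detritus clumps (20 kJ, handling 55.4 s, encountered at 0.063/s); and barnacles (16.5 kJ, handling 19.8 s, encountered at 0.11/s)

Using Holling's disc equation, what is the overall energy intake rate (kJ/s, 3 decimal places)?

Energy encountered per unit search time: 0.13×7.76 + 0.063×20 + 0.11×16.5 = 4.084 kJ/s.
Handling time per unit search time: 0.13×36.9 + 0.063×55.4 + 0.11×19.8 = 10.47.
Rate = 4.084/(1 + 10.47) = 0.3562 kJ/s.

0.356 kJ/s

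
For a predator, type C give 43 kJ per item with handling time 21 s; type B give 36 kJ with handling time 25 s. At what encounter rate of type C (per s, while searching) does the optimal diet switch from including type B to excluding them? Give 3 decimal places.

At the threshold, the rate on type C alone equals the profitability of type B: λ·43/(1 + λ·21) = 36/25 = 1.44.
Rearranging, λ(43 − 1.44×21) = 1.44, so λ = 1.44/12.76 = 0.1129 per s.

0.113 per s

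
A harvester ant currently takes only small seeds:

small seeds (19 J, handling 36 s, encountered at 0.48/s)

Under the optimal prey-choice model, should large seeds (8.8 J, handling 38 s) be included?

No

On small seeds alone, R = ΣλE/(1+Σλh) = 9.12/18.28 = 0.4989 J/s.
Profitability of large seeds: 8.8/38 = 0.2316 J/s.
Since 0.2316 < R, time spent handling large seeds is better spent searching.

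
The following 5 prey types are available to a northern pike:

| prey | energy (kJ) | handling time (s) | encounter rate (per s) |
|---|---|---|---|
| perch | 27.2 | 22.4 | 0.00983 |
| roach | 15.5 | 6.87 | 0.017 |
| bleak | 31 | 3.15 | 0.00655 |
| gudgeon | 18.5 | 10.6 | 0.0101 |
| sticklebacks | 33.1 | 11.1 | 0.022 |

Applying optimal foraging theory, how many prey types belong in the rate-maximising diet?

Profitabilities (E/h, kJ/s): bleak 9.84, sticklebacks 2.98, roach 2.26, gudgeon 1.75, perch 1.21. Add prey in this order while the next type's profitability exceeds the intake rate on those already taken.
Rate on top 1: 0.1989. sticklebacks: 2.98 > 0.1989 → include.
Rate on top 2: 0.7363. roach: 2.26 > 0.7363 → include.
Rate on top 3: 0.8647. gudgeon: 1.75 > 0.8647 → include.
Rate on top 4: 0.9281. perch: 1.21 > 0.9281 → include.
Optimal diet: bleak, sticklebacks, roach, gudgeon, perch — 5 of 5 types.

5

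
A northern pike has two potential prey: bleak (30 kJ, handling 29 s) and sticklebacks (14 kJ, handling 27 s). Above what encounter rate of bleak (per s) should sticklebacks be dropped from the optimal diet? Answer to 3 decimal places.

0.035 per s

The zero-one rule: include sticklebacks iff E₂/h₂ > λE₁/(1+λh₁). Equality gives the switch point.
λE₁h₂ = E₂ + λE₂h₁ ⇒ λ = E₂/(E₁h₂ − E₂h₁) = 14/(810 − 406) = 0.03465 per s.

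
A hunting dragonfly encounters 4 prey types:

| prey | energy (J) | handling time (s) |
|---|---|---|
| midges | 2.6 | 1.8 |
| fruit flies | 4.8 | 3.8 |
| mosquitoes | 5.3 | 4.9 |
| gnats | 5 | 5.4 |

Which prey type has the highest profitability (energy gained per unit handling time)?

Profitability E/h (J/s): midges = 2.6/1.8 = 1.44, fruit flies = 4.8/3.8 = 1.26, mosquitoes = 5.3/4.9 = 1.08, gnats = 5/5.4 = 0.926.
Ranked: midges > fruit flies > mosquitoes > gnats.

midges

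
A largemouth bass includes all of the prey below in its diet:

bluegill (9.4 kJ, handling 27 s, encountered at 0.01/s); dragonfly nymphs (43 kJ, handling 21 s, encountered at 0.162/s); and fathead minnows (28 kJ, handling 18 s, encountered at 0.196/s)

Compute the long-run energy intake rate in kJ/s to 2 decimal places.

R = Σλ_iE_i / (1 + Σλ_ih_i)
Numerator: 0.01×9.4 + 0.162×43 + 0.196×28 = 12.55
Denominator: 1 + 0.01×27 + 0.162×21 + 0.196×18 = 8.2
R = 12.55/8.2 = 1.53 kJ/s

1.53 kJ/s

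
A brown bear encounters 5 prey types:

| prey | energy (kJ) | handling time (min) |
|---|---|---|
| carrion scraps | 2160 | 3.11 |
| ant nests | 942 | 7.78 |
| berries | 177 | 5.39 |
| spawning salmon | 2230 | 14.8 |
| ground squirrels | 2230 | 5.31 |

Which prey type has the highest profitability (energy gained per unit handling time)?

carrion scraps

In descending order of E/h:
carrion scraps: 2160/3.11 = 695 kJ/min
ground squirrels: 2230/5.31 = 420 kJ/min
spawning salmon: 2230/14.8 = 151 kJ/min
ant nests: 942/7.78 = 121 kJ/min
berries: 177/5.39 = 32.8 kJ/min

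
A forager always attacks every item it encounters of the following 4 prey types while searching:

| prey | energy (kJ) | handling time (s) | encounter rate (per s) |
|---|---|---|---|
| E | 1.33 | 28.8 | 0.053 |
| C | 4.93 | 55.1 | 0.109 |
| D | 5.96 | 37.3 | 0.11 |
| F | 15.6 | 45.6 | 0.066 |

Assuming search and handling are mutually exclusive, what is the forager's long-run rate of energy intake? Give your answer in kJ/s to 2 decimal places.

R = (0.053×1.33 + 0.109×4.93 + 0.11×5.96 + 0.066×15.6) / (1 + 0.053×28.8 + 0.109×55.1 + 0.11×37.3 + 0.066×45.6) = 2.293/15.64 = 0.1466 kJ/s.

0.15 kJ/s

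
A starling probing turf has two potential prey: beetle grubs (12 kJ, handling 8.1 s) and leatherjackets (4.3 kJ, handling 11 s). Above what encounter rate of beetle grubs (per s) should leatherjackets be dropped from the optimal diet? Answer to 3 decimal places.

0.044 per s

Drop leatherjackets once their profitability E₂/h₂ falls below the rate achievable on beetle grubs alone: E₂/h₂ = λE₁/(1 + λh₁).
Solve for λ: λE₁h₂ = E₂(1 + λh₁) → λ(E₁h₂ − E₂h₁) = E₂ → λ = E₂/(E₁h₂ − E₂h₁).
λ = 4.3/(12×11 − 4.3×8.1) = 4.3/97.17 = 0.04425 per s.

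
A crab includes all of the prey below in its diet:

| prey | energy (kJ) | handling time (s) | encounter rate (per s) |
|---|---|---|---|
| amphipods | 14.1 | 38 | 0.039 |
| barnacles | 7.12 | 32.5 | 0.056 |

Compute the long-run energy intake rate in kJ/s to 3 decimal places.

0.221 kJ/s

Energy encountered per unit search time: 0.039×14.1 + 0.056×7.12 = 0.9486 kJ/s.
Handling time per unit search time: 0.039×38 + 0.056×32.5 = 3.302.
Rate = 0.9486/(1 + 3.302) = 0.2205 kJ/s.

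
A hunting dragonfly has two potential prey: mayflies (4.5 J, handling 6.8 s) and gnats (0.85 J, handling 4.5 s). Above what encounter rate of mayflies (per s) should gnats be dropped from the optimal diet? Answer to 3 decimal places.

0.059 per s

Drop gnats once their profitability E₂/h₂ falls below the rate achievable on mayflies alone: E₂/h₂ = λE₁/(1 + λh₁).
Solve for λ: λE₁h₂ = E₂(1 + λh₁) → λ(E₁h₂ − E₂h₁) = E₂ → λ = E₂/(E₁h₂ − E₂h₁).
λ = 0.85/(4.5×4.5 − 0.85×6.8) = 0.85/14.47 = 0.05874 per s.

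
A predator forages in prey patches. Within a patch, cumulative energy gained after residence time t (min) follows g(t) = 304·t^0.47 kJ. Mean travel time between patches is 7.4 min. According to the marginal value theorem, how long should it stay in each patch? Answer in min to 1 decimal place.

Maximise g(t)/(T+t): set derivative to zero → g'(t)(T+t) = g(t).
g'(t) = 0.47·304·t^-0.53. Setting 0.47·304·t^-0.53 = 304·t^0.47/(7.4+t) gives 0.47(7.4+t) = t, so 0.53·t = 0.47×7.4.
t* = 0.47×7.4/0.53 = 6.562 min.

6.6 min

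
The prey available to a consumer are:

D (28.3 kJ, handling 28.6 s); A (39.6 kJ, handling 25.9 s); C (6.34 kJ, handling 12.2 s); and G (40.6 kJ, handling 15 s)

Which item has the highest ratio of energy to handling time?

In descending order of E/h:
G: 40.6/15 = 2.71 kJ/s
A: 39.6/25.9 = 1.53 kJ/s
D: 28.3/28.6 = 0.99 kJ/s
C: 6.34/12.2 = 0.52 kJ/s

G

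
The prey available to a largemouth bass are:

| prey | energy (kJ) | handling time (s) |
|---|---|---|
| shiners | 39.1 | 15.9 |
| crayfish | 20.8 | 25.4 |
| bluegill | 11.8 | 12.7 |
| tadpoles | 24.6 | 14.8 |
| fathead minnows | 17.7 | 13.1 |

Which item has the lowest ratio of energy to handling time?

crayfish

In descending order of E/h:
shiners: 39.1/15.9 = 2.46 kJ/s
tadpoles: 24.6/14.8 = 1.66 kJ/s
fathead minnows: 17.7/13.1 = 1.35 kJ/s
bluegill: 11.8/12.7 = 0.929 kJ/s
crayfish: 20.8/25.4 = 0.819 kJ/s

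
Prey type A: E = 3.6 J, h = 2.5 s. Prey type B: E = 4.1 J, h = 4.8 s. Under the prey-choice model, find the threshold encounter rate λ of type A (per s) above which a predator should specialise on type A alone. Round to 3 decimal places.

0.583 per s

Drop type B once their profitability E₂/h₂ falls below the rate achievable on type A alone: E₂/h₂ = λE₁/(1 + λh₁).
Solve for λ: λE₁h₂ = E₂(1 + λh₁) → λ(E₁h₂ − E₂h₁) = E₂ → λ = E₂/(E₁h₂ − E₂h₁).
λ = 4.1/(3.6×4.8 − 4.1×2.5) = 4.1/7.03 = 0.5832 per s.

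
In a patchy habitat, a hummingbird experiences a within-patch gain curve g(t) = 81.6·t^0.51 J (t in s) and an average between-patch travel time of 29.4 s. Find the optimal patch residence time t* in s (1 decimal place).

By the marginal value theorem, leave when the instantaneous gain rate g'(t) equals the habitat-wide average g(t)/(T + t).
g'(t) = 0.51·81.6·t^-0.49. Setting 0.51·81.6·t^-0.49 = 81.6·t^0.51/(29.4+t) gives 0.51(29.4+t) = t, so 0.49·t = 0.51×29.4.
t* = 0.51×29.4/0.49 = 30.6 s.

30.6 s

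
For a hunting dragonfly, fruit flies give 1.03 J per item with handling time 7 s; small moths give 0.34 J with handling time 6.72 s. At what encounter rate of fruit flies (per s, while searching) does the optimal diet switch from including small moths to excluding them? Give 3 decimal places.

The zero-one rule: include small moths iff E₂/h₂ > λE₁/(1+λh₁). Equality gives the switch point.
λE₁h₂ = E₂ + λE₂h₁ ⇒ λ = E₂/(E₁h₂ − E₂h₁) = 0.34/(6.922 − 2.38) = 0.07486 per s.

0.075 per s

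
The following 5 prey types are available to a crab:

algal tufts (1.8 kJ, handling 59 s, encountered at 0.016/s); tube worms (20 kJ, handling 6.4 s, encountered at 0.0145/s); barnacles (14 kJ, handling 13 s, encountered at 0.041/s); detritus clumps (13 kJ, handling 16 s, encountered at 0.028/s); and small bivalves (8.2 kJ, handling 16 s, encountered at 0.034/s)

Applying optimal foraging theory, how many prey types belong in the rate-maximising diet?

3

Profitabilities (E/h, kJ/s): tube worms 3.12, barnacles 1.08, detritus clumps 0.812, small bivalves 0.512, algal tufts 0.0305. Add prey in this order while the next type's profitability exceeds the intake rate on those already taken.
Rate on top 1: 0.2654. barnacles: 1.08 > 0.2654 → include.
Rate on top 2: 0.5314. detritus clumps: 0.812 > 0.5314 → include.
Rate on top 3: 0.5921. small bivalves: 0.512 < 0.5921 → exclude; stop.
Optimal diet: tube worms, barnacles, detritus clumps — 3 of 5 types.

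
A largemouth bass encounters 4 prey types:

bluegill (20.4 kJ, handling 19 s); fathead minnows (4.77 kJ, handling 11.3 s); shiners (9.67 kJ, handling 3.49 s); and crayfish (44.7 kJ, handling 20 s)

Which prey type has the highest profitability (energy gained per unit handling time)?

shiners

Profitability E/h (kJ/s): bluegill = 20.4/19 = 1.07, fathead minnows = 4.77/11.3 = 0.422, shiners = 9.67/3.49 = 2.77, crayfish = 44.7/20 = 2.24.
Ranked: shiners > crayfish > bluegill > fathead minnows.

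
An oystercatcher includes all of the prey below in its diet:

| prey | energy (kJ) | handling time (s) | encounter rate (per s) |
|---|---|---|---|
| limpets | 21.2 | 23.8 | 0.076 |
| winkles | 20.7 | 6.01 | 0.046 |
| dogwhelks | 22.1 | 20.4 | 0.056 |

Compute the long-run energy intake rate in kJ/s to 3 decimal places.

0.899 kJ/s

Energy encountered per unit search time: 0.076×21.2 + 0.046×20.7 + 0.056×22.1 = 3.801 kJ/s.
Handling time per unit search time: 0.076×23.8 + 0.046×6.01 + 0.056×20.4 = 3.228.
Rate = 3.801/(1 + 3.228) = 0.8991 kJ/s.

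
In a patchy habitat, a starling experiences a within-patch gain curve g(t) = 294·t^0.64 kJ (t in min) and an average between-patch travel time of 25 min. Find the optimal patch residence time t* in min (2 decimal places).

Optimal t* satisfies g'(t*) = g(t*)/(T + t*).
g'(t) = 0.64·294·t^-0.36. Setting 0.64·294·t^-0.36 = 294·t^0.64/(25+t) gives 0.64(25+t) = t, so 0.36·t = 0.64×25.
t* = 0.64×25/0.36 = 44.44 min.

44.44 min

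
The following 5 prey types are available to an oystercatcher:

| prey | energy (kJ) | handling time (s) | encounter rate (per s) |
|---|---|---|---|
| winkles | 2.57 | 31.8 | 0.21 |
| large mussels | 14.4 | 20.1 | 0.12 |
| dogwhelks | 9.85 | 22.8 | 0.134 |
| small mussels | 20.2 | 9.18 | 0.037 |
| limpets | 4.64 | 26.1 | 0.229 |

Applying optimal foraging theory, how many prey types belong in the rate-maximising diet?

E/h in descending order: small mussels 2.2, large mussels 0.716, dogwhelks 0.432, limpets 0.178, winkles 0.0808 kJ/s. The optimal diet is the largest prefix of this list for which every included type satisfies E_i/h_i > R on the types above it.
Rate on top 1: 0.5579. large mussels: 0.716 > 0.5579 → include.
Rate on top 2: 0.6598. dogwhelks: 0.432 < 0.6598 → exclude; stop.
Optimal diet: small mussels, large mussels — 2 of 5 types.

2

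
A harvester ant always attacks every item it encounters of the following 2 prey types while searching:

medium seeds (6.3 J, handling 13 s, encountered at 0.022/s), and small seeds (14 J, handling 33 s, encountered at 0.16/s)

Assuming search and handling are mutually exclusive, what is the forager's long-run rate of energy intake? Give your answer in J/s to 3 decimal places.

Energy encountered per unit search time: 0.022×6.3 + 0.16×14 = 2.379 J/s.
Handling time per unit search time: 0.022×13 + 0.16×33 = 5.566.
Rate = 2.379/(1 + 5.566) = 0.3623 J/s.

0.362 J/s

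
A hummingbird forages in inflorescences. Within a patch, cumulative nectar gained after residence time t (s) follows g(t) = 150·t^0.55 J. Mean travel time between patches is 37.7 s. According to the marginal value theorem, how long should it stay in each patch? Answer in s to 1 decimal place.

46.1 s

Optimal t* satisfies g'(t*) = g(t*)/(T + t*).
g'(t) = 0.55·150·t^-0.45. Setting 0.55·150·t^-0.45 = 150·t^0.55/(37.7+t) gives 0.55(37.7+t) = t, so 0.45·t = 0.55×37.7.
t* = 0.55×37.7/0.45 = 46.08 s.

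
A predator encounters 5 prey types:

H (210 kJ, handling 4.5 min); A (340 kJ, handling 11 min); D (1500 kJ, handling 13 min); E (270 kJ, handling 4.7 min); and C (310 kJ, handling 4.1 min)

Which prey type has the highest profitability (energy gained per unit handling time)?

In descending order of E/h:
D: 1500/13 = 115 kJ/min
C: 310/4.1 = 75.6 kJ/min
E: 270/4.7 = 57.4 kJ/min
H: 210/4.5 = 46.7 kJ/min
A: 340/11 = 30.9 kJ/min

D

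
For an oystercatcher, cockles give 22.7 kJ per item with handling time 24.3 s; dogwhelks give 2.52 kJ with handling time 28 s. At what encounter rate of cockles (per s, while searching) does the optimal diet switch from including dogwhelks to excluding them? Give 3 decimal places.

0.004 per s

Drop dogwhelks once their profitability E₂/h₂ falls below the rate achievable on cockles alone: E₂/h₂ = λE₁/(1 + λh₁).
Solve for λ: λE₁h₂ = E₂(1 + λh₁) → λ(E₁h₂ − E₂h₁) = E₂ → λ = E₂/(E₁h₂ − E₂h₁).
λ = 2.52/(22.7×28 − 2.52×24.3) = 2.52/574.4 = 0.004387 per s.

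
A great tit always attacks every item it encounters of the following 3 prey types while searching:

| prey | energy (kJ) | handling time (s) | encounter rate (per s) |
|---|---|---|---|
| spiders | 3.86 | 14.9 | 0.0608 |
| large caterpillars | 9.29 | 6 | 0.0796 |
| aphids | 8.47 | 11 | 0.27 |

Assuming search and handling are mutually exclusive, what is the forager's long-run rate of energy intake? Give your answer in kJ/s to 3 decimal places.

0.609 kJ/s

R = Σλ_iE_i / (1 + Σλ_ih_i)
Numerator: 0.0608×3.86 + 0.0796×9.29 + 0.27×8.47 = 3.261
Denominator: 1 + 0.0608×14.9 + 0.0796×6 + 0.27×11 = 5.354
R = 3.261/5.354 = 0.6091 kJ/s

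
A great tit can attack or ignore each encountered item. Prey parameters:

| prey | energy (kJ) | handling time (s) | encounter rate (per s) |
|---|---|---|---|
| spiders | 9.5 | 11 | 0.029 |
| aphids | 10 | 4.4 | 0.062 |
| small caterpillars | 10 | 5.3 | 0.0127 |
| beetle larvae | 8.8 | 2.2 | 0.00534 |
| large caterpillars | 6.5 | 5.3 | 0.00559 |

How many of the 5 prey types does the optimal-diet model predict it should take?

5

Profitabilities (E/h, kJ/s): beetle larvae 4, aphids 2.27, small caterpillars 1.89, large caterpillars 1.23, spiders 0.864. Add prey in this order while the next type's profitability exceeds the intake rate on those already taken.
Rate on top 1: 0.04645. aphids: 2.27 > 0.04645 → include.
Rate on top 2: 0.5192. small caterpillars: 1.89 > 0.5192 → include.
Rate on top 3: 0.5873. large caterpillars: 1.23 > 0.5873 → include.
Rate on top 4: 0.601. spiders: 0.864 > 0.601 → include.
Optimal diet: beetle larvae, aphids, small caterpillars, large caterpillars, spiders — 5 of 5 types.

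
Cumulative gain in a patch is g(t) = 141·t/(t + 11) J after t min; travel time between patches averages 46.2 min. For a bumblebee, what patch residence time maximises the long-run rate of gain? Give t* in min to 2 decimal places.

Optimal t* satisfies g'(t*) = g(t*)/(T + t*).
g'(t) = 141·11/(t + 11)². Setting 141·11/(t+11)² = 141t/[(t+11)(46.2+t)] gives 11(46.2+t) = t(t+11), so t² = 11×46.2 = 508.2.
t* = √508.2 = 22.54 min.

22.54 min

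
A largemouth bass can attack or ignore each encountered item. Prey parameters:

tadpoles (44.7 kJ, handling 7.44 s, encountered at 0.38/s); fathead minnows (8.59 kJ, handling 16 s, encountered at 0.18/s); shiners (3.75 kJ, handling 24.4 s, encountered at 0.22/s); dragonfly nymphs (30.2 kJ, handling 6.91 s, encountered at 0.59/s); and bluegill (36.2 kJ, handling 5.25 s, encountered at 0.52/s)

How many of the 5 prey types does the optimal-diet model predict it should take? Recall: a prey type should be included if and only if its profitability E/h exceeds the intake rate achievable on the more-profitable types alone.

E/h in descending order: bluegill 6.9, tadpoles 6.01, dragonfly nymphs 4.37, fathead minnows 0.537, shiners 0.154 kJ/s. The optimal diet is the largest prefix of this list for which every included type satisfies E_i/h_i > R on the types above it.
Rate on top 1: 5.047. tadpoles: 6.01 > 5.047 → include.
Rate on top 2: 5.461. dragonfly nymphs: 4.37 < 5.461 → exclude; stop.
Optimal diet: bluegill, tadpoles — 2 of 5 types.

2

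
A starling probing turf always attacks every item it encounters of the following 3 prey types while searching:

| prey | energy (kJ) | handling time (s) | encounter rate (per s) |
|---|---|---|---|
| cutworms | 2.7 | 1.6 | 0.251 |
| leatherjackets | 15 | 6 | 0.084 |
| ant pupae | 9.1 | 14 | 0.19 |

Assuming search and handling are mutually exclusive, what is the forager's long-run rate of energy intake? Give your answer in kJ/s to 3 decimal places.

R = (0.251×2.7 + 0.084×15 + 0.19×9.1) / (1 + 0.251×1.6 + 0.084×6 + 0.19×14) = 3.667/4.566 = 0.8031 kJ/s.

0.803 kJ/s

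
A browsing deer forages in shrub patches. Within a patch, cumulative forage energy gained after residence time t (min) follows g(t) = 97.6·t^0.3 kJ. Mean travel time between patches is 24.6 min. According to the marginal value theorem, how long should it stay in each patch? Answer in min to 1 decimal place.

10.5 min

Optimal t* satisfies g'(t*) = g(t*)/(T + t*).
g'(t) = 0.3·97.6·t^-0.7. Setting 0.3·97.6·t^-0.7 = 97.6·t^0.3/(24.6+t) gives 0.3(24.6+t) = t, so 0.70·t = 0.3×24.6.
t* = 0.3×24.6/0.70 = 10.54 min.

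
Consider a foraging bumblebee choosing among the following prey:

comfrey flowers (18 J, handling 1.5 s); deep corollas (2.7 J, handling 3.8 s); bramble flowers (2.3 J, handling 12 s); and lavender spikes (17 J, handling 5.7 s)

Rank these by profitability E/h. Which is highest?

In descending order of E/h:
comfrey flowers: 18/1.5 = 12 J/s
lavender spikes: 17/5.7 = 2.98 J/s
deep corollas: 2.7/3.8 = 0.711 J/s
bramble flowers: 2.3/12 = 0.192 J/s

comfrey flowers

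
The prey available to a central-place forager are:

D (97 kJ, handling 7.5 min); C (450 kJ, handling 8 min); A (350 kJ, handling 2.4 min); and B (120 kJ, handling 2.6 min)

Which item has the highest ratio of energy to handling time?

Profitability E/h (kJ/min): D = 97/7.5 = 12.9, C = 450/8 = 56.2, A = 350/2.4 = 146, B = 120/2.6 = 46.2.
Ranked: A > C > B > D.

A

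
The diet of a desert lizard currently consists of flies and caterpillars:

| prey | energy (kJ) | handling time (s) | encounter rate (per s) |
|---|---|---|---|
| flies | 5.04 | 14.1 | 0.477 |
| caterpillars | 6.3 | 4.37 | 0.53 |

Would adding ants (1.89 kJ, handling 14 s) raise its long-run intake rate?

No

Current rate: (0.477×5.04 + 0.53×6.3)/(1 + 0.477×14.1 + 0.53×4.37) = 0.5719 kJ/s.
Profitability of ants: 1.89/14 = 0.135 kJ/s.
0.135 < 0.5719, so adding ants would lower the average — exclude it.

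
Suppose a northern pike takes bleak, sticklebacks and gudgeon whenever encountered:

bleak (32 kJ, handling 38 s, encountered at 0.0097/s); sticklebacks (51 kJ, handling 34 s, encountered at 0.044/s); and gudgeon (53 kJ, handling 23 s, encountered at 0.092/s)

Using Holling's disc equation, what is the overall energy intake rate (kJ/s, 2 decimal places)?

R = Σλ_iE_i / (1 + Σλ_ih_i)
Numerator: 0.0097×32 + 0.044×51 + 0.092×53 = 7.43
Denominator: 1 + 0.0097×38 + 0.044×34 + 0.092×23 = 4.981
R = 7.43/4.981 = 1.492 kJ/s

1.49 kJ/s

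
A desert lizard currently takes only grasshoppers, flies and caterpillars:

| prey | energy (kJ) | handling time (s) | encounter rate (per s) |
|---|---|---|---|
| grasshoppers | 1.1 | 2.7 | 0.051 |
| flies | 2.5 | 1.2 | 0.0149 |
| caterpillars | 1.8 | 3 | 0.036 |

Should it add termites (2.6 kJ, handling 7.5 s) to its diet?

On grasshoppers, flies and caterpillars alone, R = ΣλE/(1+Σλh) = 0.1582/1.264 = 0.1252 kJ/s.
termites: E/h = 2.6/7.5 = 0.3467 kJ/s.
0.3467 > 0.1252, so adding termites raises the average — include it.

Yes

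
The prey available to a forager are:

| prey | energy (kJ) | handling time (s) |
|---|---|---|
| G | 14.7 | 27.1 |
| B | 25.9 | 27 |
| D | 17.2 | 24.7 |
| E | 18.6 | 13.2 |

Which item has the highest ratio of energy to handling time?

Profitability E/h (kJ/s): G = 14.7/27.1 = 0.542, B = 25.9/27 = 0.959, D = 17.2/24.7 = 0.696, E = 18.6/13.2 = 1.41.
Ranked: E > B > D > G.

E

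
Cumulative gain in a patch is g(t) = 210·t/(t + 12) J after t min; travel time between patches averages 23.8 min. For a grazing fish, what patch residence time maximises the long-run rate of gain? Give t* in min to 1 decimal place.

16.9 min

Maximise g(t)/(T+t): set derivative to zero → g'(t)(T+t) = g(t).
g'(t) = 210·12/(t + 12)². Setting 210·12/(t+12)² = 210t/[(t+12)(23.8+t)] gives 12(23.8+t) = t(t+12), so t² = 12×23.8 = 285.6.
t* = √285.6 = 16.9 min.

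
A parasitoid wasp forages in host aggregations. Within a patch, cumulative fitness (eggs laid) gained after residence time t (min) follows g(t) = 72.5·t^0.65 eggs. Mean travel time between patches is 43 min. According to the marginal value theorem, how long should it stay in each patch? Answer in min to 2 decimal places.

79.86 min

By the marginal value theorem, leave when the instantaneous gain rate g'(t) equals the habitat-wide average g(t)/(T + t).
g'(t) = 0.65·72.5·t^-0.35. Setting 0.65·72.5·t^-0.35 = 72.5·t^0.65/(43+t) gives 0.65(43+t) = t, so 0.35·t = 0.65×43.
t* = 0.65×43/0.35 = 79.86 min.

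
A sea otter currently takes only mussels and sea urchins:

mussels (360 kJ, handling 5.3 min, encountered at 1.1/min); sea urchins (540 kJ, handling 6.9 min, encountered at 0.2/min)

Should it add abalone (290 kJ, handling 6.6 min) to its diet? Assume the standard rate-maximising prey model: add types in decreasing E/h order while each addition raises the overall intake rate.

Current rate: (1.1×360 + 0.2×540)/(1 + 1.1×5.3 + 0.2×6.9) = 61.39 kJ/min.
Profitability of abalone: 290/6.6 = 43.94 kJ/min.
43.94 < 61.39, so adding abalone would lower the average — exclude it.

No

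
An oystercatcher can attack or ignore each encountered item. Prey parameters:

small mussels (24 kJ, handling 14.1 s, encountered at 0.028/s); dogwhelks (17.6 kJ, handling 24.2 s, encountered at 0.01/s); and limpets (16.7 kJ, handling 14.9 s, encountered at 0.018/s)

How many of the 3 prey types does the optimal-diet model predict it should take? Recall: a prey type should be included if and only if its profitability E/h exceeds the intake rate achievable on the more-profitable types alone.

E/h in descending order: small mussels 1.7, limpets 1.12, dogwhelks 0.727 kJ/s. The optimal diet is the largest prefix of this list for which every included type satisfies E_i/h_i > R on the types above it.
Rate on top 1: 0.4818. limpets: 1.12 > 0.4818 → include.
Rate on top 2: 0.5848. dogwhelks: 0.727 > 0.5848 → include.
Optimal diet: small mussels, limpets, dogwhelks — 3 of 3 types.

3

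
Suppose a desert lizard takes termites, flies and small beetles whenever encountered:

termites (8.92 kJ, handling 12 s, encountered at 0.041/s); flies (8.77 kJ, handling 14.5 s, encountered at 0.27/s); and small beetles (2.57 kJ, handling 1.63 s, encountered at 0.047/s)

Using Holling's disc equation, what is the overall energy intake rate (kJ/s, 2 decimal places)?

0.52 kJ/s

Energy encountered per unit search time: 0.041×8.92 + 0.27×8.77 + 0.047×2.57 = 2.854 kJ/s.
Handling time per unit search time: 0.041×12 + 0.27×14.5 + 0.047×1.63 = 4.484.
Rate = 2.854/(1 + 4.484) = 0.5205 kJ/s.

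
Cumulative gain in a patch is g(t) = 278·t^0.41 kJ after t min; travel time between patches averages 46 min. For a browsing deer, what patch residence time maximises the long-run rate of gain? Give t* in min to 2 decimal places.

31.97 min

By the marginal value theorem, leave when the instantaneous gain rate g'(t) equals the habitat-wide average g(t)/(T + t).
g'(t) = 0.41·278·t^-0.59. Setting 0.41·278·t^-0.59 = 278·t^0.41/(46+t) gives 0.41(46+t) = t, so 0.59·t = 0.41×46.
t* = 0.41×46/0.59 = 31.97 min.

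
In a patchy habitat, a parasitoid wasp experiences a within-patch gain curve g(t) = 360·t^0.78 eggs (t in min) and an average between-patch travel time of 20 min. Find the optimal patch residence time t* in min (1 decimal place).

70.9 min

Maximise g(t)/(T+t): set derivative to zero → g'(t)(T+t) = g(t).
g'(t) = 0.78·360·t^-0.22. Setting 0.78·360·t^-0.22 = 360·t^0.78/(20+t) gives 0.78(20+t) = t, so 0.22·t = 0.78×20.
t* = 0.78×20/0.22 = 70.91 min.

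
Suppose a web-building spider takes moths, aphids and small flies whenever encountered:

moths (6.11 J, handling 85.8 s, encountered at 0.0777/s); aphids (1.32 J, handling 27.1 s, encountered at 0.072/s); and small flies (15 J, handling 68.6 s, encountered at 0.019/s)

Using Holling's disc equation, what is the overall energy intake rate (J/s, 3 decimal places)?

R = (0.0777×6.11 + 0.072×1.32 + 0.019×15) / (1 + 0.0777×85.8 + 0.072×27.1 + 0.019×68.6) = 0.8548/10.92 = 0.07827 J/s.

0.078 J/s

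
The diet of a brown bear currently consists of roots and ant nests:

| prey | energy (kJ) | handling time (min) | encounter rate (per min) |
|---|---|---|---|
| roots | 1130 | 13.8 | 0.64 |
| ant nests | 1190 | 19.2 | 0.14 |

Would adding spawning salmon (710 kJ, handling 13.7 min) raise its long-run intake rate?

No

Current rate: (0.64×1130 + 0.14×1190)/(1 + 0.64×13.8 + 0.14×19.2) = 71.07 kJ/min.
spawning salmon: E/h = 710/13.7 = 51.82 kJ/min.
51.82 < 71.07, so adding spawning salmon would lower the average — exclude it.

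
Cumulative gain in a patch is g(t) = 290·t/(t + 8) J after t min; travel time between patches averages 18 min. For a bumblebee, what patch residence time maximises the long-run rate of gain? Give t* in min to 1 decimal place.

By the marginal value theorem, leave when the instantaneous gain rate g'(t) equals the habitat-wide average g(t)/(T + t).
g'(t) = 290·8/(t + 8)². Setting 290·8/(t+8)² = 290t/[(t+8)(18+t)] gives 8(18+t) = t(t+8), so t² = 8×18 = 144.
t* = √144 = 12 min.

12.0 min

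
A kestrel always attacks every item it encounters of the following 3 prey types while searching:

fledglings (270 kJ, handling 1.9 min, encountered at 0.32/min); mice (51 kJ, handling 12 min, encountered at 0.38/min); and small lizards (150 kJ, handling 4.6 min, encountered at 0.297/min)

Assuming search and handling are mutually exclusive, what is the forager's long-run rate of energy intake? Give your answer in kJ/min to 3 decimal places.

Energy encountered per unit search time: 0.32×270 + 0.38×51 + 0.297×150 = 150.3 kJ/min.
Handling time per unit search time: 0.32×1.9 + 0.38×12 + 0.297×4.6 = 6.534.
Rate = 150.3/(1 + 6.534) = 19.95 kJ/min.

19.953 kJ/min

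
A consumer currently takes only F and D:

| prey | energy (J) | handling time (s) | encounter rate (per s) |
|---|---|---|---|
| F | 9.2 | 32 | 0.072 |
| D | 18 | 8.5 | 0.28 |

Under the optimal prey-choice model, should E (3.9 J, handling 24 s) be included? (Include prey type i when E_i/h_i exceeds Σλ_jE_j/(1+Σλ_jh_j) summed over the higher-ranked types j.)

Intake rate on the current diet: R = (0.072×9.2 + 0.28×18) / (1 + 0.072×32 + 0.28×8.5) = 5.702/5.684 = 1.003 J/s.
Profitability of E: 3.9/24 = 0.1625 J/s.
Since 0.1625 < R, time spent handling E is better spent searching.

No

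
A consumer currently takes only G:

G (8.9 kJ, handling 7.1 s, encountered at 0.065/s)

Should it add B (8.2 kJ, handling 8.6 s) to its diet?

Yes

Intake rate on the current diet: R = (0.065×8.9) / (1 + 0.065×7.1) = 0.5785/1.462 = 0.3958 kJ/s.
Profitability of B: 8.2/8.6 = 0.9535 kJ/s.
0.9535 > 0.3958, so adding B raises the average — include it.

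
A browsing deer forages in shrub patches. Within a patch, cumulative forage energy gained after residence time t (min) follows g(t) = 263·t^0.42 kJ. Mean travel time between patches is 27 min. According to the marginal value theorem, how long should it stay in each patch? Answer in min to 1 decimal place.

19.6 min

Maximise g(t)/(T+t): set derivative to zero → g'(t)(T+t) = g(t).
g'(t) = 0.42·263·t^-0.58. Setting 0.42·263·t^-0.58 = 263·t^0.42/(27+t) gives 0.42(27+t) = t, so 0.58·t = 0.42×27.
t* = 0.42×27/0.58 = 19.55 min.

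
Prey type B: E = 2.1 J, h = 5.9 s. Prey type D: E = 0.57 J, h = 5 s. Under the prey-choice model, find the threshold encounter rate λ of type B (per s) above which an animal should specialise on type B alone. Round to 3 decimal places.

Drop type D once their profitability E₂/h₂ falls below the rate achievable on type B alone: E₂/h₂ = λE₁/(1 + λh₁).
Solve for λ: λE₁h₂ = E₂(1 + λh₁) → λ(E₁h₂ − E₂h₁) = E₂ → λ = E₂/(E₁h₂ − E₂h₁).
λ = 0.57/(2.1×5 − 0.57×5.9) = 0.57/7.137 = 0.07987 per s.

0.080 per s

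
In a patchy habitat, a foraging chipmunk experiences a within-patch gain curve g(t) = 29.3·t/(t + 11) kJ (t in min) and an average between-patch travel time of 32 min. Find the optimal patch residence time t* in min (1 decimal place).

By the marginal value theorem, leave when the instantaneous gain rate g'(t) equals the habitat-wide average g(t)/(T + t).
g'(t) = 29.3·11/(t + 11)². Setting 29.3·11/(t+11)² = 29.3t/[(t+11)(32+t)] gives 11(32+t) = t(t+11), so t² = 11×32 = 352.
t* = √352 = 18.76 min.

18.8 min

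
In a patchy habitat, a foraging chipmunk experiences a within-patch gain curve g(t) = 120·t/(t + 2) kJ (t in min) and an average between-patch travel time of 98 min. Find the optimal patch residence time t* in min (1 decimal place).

Optimal t* satisfies g'(t*) = g(t*)/(T + t*).
g'(t) = 120·2/(t + 2)². Setting 120·2/(t+2)² = 120t/[(t+2)(98+t)] gives 2(98+t) = t(t+2), so t² = 2×98 = 196.
t* = √196 = 14 min.

14.0 min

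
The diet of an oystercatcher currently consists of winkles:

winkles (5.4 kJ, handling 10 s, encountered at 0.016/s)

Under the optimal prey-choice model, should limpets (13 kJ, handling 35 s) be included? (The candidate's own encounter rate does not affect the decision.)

Yes

Intake rate on the current diet: R = (0.016×5.4) / (1 + 0.016×10) = 0.0864/1.16 = 0.07448 kJ/s.
Profitability of limpets: 13/35 = 0.3714 kJ/s.
Since 0.3714 > R, including limpets increases the long-run rate.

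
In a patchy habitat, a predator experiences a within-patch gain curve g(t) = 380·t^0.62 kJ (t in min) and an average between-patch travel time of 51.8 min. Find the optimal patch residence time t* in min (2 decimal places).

84.52 min

Optimal t* satisfies g'(t*) = g(t*)/(T + t*).
g'(t) = 0.62·380·t^-0.38. Setting 0.62·380·t^-0.38 = 380·t^0.62/(51.8+t) gives 0.62(51.8+t) = t, so 0.38·t = 0.62×51.8.
t* = 0.62×51.8/0.38 = 84.52 min.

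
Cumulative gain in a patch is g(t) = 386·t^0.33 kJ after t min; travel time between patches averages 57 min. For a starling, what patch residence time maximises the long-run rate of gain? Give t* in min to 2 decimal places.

Maximise g(t)/(T+t): set derivative to zero → g'(t)(T+t) = g(t).
g'(t) = 0.33·386·t^-0.67. Setting 0.33·386·t^-0.67 = 386·t^0.33/(57+t) gives 0.33(57+t) = t, so 0.67·t = 0.33×57.
t* = 0.33×57/0.67 = 28.07 min.

28.07 min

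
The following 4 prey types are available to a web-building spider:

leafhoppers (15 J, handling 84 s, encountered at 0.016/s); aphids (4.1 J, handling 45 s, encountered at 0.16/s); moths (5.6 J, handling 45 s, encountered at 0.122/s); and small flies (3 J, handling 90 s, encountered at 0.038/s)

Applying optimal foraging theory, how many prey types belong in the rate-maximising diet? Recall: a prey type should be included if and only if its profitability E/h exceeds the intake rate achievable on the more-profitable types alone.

2

Rank by E/h (J/s): leafhoppers 0.179, moths 0.124, aphids 0.0911, small flies 0.0333. Include each in turn until the next type's E/h falls below the running intake rate.
Rate on top 1: 0.1024. moths: 0.124 > 0.1024 → include.
Rate on top 2: 0.1178. aphids: 0.0911 < 0.1178 → exclude; stop.
Optimal diet: leafhoppers, moths — 2 of 4 types.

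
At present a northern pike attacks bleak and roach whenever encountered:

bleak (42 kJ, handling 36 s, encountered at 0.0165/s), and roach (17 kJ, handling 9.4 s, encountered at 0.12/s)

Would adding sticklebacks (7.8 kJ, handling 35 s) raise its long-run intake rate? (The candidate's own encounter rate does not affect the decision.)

Intake rate on the current diet: R = (0.0165×42 + 0.12×17) / (1 + 0.0165×36 + 0.12×9.4) = 2.733/2.722 = 1.004 kJ/s.
sticklebacks: E/h = 7.8/35 = 0.2229 kJ/s.
Since 0.2229 < R, time spent handling sticklebacks is better spent searching.

No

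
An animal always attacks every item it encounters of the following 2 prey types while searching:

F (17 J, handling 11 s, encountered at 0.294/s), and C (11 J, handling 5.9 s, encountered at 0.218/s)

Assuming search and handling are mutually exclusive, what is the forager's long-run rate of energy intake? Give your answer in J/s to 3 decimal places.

1.340 J/s

R = (0.294×17 + 0.218×11) / (1 + 0.294×11 + 0.218×5.9) = 7.396/5.52 = 1.34 J/s.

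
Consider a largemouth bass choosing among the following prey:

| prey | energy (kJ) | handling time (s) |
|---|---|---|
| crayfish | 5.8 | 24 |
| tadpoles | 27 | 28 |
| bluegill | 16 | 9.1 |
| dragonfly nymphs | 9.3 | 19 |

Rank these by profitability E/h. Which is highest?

bluegill

Profitability E/h (kJ/s): crayfish = 5.8/24 = 0.242, tadpoles = 27/28 = 0.964, bluegill = 16/9.1 = 1.76, dragonfly nymphs = 9.3/19 = 0.489.
Ranked: bluegill > tadpoles > dragonfly nymphs > crayfish.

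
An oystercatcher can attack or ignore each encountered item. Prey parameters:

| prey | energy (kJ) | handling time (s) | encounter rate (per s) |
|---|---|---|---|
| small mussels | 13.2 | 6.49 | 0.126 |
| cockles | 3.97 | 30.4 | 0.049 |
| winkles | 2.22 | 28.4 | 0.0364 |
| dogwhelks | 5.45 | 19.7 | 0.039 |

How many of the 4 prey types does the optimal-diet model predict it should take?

1

E/h in descending order: small mussels 2.03, dogwhelks 0.277, cockles 0.131, winkles 0.0782 kJ/s. The optimal diet is the largest prefix of this list for which every included type satisfies E_i/h_i > R on the types above it.
Rate on top 1: 0.915. dogwhelks: 0.277 < 0.915 → exclude; stop.
Optimal diet: small mussels — 1 of 4 types.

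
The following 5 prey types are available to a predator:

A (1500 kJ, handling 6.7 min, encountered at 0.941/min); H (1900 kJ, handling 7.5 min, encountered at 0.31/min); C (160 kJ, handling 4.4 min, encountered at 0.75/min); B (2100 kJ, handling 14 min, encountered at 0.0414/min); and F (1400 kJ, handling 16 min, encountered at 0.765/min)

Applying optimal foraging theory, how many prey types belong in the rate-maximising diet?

2

E/h in descending order: H 253, A 224, B 150, F 87.5, C 36.4 kJ/min. The optimal diet is the largest prefix of this list for which every included type satisfies E_i/h_i > R on the types above it.
Rate on top 1: 177.1. A: 224 > 177.1 → include.
Rate on top 2: 207.7. B: 150 < 207.7 → exclude; stop.
Optimal diet: H, A — 2 of 5 types.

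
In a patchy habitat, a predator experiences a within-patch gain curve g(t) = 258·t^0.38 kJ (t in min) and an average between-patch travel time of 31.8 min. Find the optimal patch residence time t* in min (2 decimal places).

Maximise g(t)/(T+t): set derivative to zero → g'(t)(T+t) = g(t).
g'(t) = 0.38·258·t^-0.62. Setting 0.38·258·t^-0.62 = 258·t^0.38/(31.8+t) gives 0.38(31.8+t) = t, so 0.62·t = 0.38×31.8.
t* = 0.38×31.8/0.62 = 19.49 min.

19.49 min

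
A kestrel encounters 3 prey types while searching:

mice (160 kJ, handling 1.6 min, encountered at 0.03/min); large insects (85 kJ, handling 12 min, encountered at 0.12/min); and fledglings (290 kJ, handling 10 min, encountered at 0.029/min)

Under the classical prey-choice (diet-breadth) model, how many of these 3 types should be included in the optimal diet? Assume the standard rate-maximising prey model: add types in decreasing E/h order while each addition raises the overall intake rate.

Profitabilities (E/h, kJ/min): mice 100, fledglings 29, large insects 7.08. Add prey in this order while the next type's profitability exceeds the intake rate on those already taken.
Rate on top 1: 4.58. fledglings: 29 > 4.58 → include.
Rate on top 2: 9.873. large insects: 7.08 < 9.873 → exclude; stop.
Optimal diet: mice, fledglings — 2 of 3 types.

2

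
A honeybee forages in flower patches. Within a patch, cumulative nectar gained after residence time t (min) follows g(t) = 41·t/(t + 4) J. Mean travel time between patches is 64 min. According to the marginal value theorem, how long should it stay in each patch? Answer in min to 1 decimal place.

Optimal t* satisfies g'(t*) = g(t*)/(T + t*).
g'(t) = 41·4/(t + 4)². Setting 41·4/(t+4)² = 41t/[(t+4)(64+t)] gives 4(64+t) = t(t+4), so t² = 4×64 = 256.
t* = √256 = 16 min.

16.0 min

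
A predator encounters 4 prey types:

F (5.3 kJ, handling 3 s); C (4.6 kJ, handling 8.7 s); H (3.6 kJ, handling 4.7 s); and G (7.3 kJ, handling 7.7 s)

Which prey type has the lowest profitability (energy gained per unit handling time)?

Profitability E/h (kJ/s): F = 5.3/3 = 1.77, C = 4.6/8.7 = 0.529, H = 3.6/4.7 = 0.766, G = 7.3/7.7 = 0.948.
Ranked: F > G > H > C.

C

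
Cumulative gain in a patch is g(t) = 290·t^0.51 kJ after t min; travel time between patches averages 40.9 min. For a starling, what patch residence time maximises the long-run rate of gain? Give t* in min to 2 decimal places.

42.57 min

Optimal t* satisfies g'(t*) = g(t*)/(T + t*).
g'(t) = 0.51·290·t^-0.49. Setting 0.51·290·t^-0.49 = 290·t^0.51/(40.9+t) gives 0.51(40.9+t) = t, so 0.49·t = 0.51×40.9.
t* = 0.51×40.9/0.49 = 42.57 min.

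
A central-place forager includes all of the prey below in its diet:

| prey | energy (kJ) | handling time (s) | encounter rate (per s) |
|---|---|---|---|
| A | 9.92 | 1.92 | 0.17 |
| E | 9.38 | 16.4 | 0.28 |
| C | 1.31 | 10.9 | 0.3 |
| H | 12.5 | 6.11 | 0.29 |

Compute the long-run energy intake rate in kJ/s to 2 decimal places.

0.76 kJ/s

R = (0.17×9.92 + 0.28×9.38 + 0.3×1.31 + 0.29×12.5) / (1 + 0.17×1.92 + 0.28×16.4 + 0.3×10.9 + 0.29×6.11) = 8.331/10.96 = 0.7601 kJ/s.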